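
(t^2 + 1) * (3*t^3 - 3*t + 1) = 3*t^5 + t^2 - 3*t + 1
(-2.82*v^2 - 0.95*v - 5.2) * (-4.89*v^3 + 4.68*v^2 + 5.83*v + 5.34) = 13.7898*v^5 - 8.5521*v^4 + 4.5414*v^3 - 44.9333*v^2 - 35.389*v - 27.768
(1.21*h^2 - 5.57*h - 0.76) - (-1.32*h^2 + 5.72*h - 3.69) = 2.53*h^2 - 11.29*h + 2.93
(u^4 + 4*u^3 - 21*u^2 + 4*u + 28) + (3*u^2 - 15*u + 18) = u^4 + 4*u^3 - 18*u^2 - 11*u + 46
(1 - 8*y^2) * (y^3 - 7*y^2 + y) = -8*y^5 + 56*y^4 - 7*y^3 - 7*y^2 + y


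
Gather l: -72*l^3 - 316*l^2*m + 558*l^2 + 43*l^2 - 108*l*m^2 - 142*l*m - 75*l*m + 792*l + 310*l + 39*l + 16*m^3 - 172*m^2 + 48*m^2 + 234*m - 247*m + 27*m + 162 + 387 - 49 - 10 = -72*l^3 + l^2*(601 - 316*m) + l*(-108*m^2 - 217*m + 1141) + 16*m^3 - 124*m^2 + 14*m + 490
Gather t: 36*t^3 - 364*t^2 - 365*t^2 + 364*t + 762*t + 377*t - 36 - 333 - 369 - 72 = 36*t^3 - 729*t^2 + 1503*t - 810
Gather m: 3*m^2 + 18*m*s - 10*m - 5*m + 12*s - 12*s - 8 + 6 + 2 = 3*m^2 + m*(18*s - 15)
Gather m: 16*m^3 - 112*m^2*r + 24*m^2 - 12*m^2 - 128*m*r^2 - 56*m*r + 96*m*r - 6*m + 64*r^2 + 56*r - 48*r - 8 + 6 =16*m^3 + m^2*(12 - 112*r) + m*(-128*r^2 + 40*r - 6) + 64*r^2 + 8*r - 2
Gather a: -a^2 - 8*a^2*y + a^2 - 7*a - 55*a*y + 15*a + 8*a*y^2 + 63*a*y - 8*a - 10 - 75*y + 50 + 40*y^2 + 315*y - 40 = -8*a^2*y + a*(8*y^2 + 8*y) + 40*y^2 + 240*y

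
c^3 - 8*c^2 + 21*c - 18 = (c - 3)^2*(c - 2)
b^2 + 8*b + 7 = (b + 1)*(b + 7)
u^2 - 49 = (u - 7)*(u + 7)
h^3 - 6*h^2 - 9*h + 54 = (h - 6)*(h - 3)*(h + 3)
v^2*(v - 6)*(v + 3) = v^4 - 3*v^3 - 18*v^2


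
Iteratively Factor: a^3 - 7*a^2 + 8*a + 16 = (a - 4)*(a^2 - 3*a - 4) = (a - 4)*(a + 1)*(a - 4)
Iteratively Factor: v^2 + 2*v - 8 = (v - 2)*(v + 4)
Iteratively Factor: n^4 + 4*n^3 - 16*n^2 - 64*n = (n + 4)*(n^3 - 16*n) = n*(n + 4)*(n^2 - 16) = n*(n + 4)^2*(n - 4)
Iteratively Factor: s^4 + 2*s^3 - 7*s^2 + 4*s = (s - 1)*(s^3 + 3*s^2 - 4*s) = (s - 1)*(s + 4)*(s^2 - s) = (s - 1)^2*(s + 4)*(s)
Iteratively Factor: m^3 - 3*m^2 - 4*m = (m + 1)*(m^2 - 4*m) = m*(m + 1)*(m - 4)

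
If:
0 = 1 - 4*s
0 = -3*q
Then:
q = 0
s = 1/4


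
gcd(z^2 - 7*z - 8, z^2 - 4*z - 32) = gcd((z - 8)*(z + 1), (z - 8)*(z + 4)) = z - 8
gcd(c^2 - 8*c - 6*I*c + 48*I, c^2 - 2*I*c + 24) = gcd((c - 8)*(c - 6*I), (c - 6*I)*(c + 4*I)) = c - 6*I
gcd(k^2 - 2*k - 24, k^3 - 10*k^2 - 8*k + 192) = k^2 - 2*k - 24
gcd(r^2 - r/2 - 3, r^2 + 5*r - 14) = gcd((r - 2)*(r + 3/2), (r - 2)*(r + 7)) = r - 2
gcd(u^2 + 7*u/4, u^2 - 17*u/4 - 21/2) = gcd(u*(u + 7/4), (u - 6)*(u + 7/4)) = u + 7/4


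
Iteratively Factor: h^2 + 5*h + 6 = (h + 2)*(h + 3)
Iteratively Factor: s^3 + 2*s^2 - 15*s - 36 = (s - 4)*(s^2 + 6*s + 9) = (s - 4)*(s + 3)*(s + 3)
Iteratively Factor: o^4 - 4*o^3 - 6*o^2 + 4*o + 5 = (o + 1)*(o^3 - 5*o^2 - o + 5) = (o - 1)*(o + 1)*(o^2 - 4*o - 5) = (o - 1)*(o + 1)^2*(o - 5)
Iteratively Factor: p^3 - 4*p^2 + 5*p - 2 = (p - 1)*(p^2 - 3*p + 2) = (p - 2)*(p - 1)*(p - 1)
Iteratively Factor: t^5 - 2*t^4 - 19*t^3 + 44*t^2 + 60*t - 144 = (t + 2)*(t^4 - 4*t^3 - 11*t^2 + 66*t - 72) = (t - 3)*(t + 2)*(t^3 - t^2 - 14*t + 24) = (t - 3)*(t - 2)*(t + 2)*(t^2 + t - 12) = (t - 3)*(t - 2)*(t + 2)*(t + 4)*(t - 3)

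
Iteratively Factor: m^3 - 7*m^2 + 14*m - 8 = (m - 4)*(m^2 - 3*m + 2) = (m - 4)*(m - 2)*(m - 1)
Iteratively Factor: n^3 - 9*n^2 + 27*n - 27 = (n - 3)*(n^2 - 6*n + 9) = (n - 3)^2*(n - 3)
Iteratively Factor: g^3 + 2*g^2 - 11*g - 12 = (g + 1)*(g^2 + g - 12) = (g - 3)*(g + 1)*(g + 4)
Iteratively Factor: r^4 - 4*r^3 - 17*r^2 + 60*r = (r)*(r^3 - 4*r^2 - 17*r + 60) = r*(r + 4)*(r^2 - 8*r + 15) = r*(r - 5)*(r + 4)*(r - 3)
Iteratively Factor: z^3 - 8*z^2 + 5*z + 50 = (z - 5)*(z^2 - 3*z - 10) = (z - 5)^2*(z + 2)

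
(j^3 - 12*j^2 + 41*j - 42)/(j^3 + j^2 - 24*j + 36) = (j - 7)/(j + 6)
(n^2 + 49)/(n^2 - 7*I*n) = (n + 7*I)/n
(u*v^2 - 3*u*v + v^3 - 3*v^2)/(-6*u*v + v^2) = (-u*v + 3*u - v^2 + 3*v)/(6*u - v)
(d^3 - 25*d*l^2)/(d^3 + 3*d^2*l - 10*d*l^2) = (d - 5*l)/(d - 2*l)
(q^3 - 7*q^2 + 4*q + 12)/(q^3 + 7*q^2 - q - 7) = (q^2 - 8*q + 12)/(q^2 + 6*q - 7)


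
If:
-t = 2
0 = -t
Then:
No Solution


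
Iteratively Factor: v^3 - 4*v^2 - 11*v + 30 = (v + 3)*(v^2 - 7*v + 10) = (v - 2)*(v + 3)*(v - 5)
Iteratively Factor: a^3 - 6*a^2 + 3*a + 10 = (a - 5)*(a^2 - a - 2) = (a - 5)*(a - 2)*(a + 1)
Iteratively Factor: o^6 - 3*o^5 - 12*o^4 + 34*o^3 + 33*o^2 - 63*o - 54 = (o + 3)*(o^5 - 6*o^4 + 6*o^3 + 16*o^2 - 15*o - 18) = (o - 3)*(o + 3)*(o^4 - 3*o^3 - 3*o^2 + 7*o + 6) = (o - 3)*(o + 1)*(o + 3)*(o^3 - 4*o^2 + o + 6) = (o - 3)*(o + 1)^2*(o + 3)*(o^2 - 5*o + 6) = (o - 3)*(o - 2)*(o + 1)^2*(o + 3)*(o - 3)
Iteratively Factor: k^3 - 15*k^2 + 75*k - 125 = (k - 5)*(k^2 - 10*k + 25) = (k - 5)^2*(k - 5)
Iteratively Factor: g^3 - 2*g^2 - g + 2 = (g - 2)*(g^2 - 1) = (g - 2)*(g + 1)*(g - 1)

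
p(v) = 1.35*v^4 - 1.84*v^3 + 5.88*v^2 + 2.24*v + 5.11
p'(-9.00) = -4487.32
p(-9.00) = 10659.94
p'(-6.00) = -1433.44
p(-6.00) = 2350.39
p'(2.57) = 87.67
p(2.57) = 77.36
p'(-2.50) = -146.04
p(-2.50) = 117.74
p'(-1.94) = -80.78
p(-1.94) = 55.45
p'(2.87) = 118.18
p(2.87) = 108.07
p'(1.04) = 14.57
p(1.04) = 13.31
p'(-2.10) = -96.81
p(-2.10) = 69.63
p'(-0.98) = -19.67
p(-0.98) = 11.54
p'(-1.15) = -26.80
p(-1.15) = 15.47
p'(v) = 5.4*v^3 - 5.52*v^2 + 11.76*v + 2.24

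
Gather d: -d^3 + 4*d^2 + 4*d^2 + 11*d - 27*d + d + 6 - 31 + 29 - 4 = -d^3 + 8*d^2 - 15*d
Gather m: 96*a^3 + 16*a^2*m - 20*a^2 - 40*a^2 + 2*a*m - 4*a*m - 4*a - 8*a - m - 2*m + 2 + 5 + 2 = 96*a^3 - 60*a^2 - 12*a + m*(16*a^2 - 2*a - 3) + 9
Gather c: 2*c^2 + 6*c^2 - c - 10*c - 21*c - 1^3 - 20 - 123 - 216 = 8*c^2 - 32*c - 360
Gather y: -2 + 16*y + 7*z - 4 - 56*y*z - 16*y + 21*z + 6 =-56*y*z + 28*z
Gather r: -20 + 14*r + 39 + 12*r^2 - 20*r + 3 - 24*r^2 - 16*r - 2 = -12*r^2 - 22*r + 20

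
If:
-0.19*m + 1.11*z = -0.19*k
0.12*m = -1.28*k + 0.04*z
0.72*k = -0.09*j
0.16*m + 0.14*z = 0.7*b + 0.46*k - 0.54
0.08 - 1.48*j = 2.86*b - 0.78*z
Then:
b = 0.39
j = -0.82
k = 0.10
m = -1.17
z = -0.22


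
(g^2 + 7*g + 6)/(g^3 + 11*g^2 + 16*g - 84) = (g + 1)/(g^2 + 5*g - 14)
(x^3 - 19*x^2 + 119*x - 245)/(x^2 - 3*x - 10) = (x^2 - 14*x + 49)/(x + 2)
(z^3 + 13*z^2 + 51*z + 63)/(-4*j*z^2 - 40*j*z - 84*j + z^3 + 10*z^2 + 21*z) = (z + 3)/(-4*j + z)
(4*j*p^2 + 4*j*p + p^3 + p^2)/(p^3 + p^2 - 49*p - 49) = p*(4*j + p)/(p^2 - 49)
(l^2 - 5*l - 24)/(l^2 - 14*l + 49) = (l^2 - 5*l - 24)/(l^2 - 14*l + 49)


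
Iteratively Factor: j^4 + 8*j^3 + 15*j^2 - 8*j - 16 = (j + 4)*(j^3 + 4*j^2 - j - 4) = (j + 4)^2*(j^2 - 1) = (j + 1)*(j + 4)^2*(j - 1)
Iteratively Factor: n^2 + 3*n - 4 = (n + 4)*(n - 1)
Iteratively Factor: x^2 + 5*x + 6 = (x + 2)*(x + 3)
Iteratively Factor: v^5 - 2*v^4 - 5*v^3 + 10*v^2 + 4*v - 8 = (v - 2)*(v^4 - 5*v^2 + 4) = (v - 2)*(v + 2)*(v^3 - 2*v^2 - v + 2) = (v - 2)*(v + 1)*(v + 2)*(v^2 - 3*v + 2) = (v - 2)*(v - 1)*(v + 1)*(v + 2)*(v - 2)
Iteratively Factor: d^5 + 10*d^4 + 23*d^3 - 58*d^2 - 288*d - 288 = (d + 3)*(d^4 + 7*d^3 + 2*d^2 - 64*d - 96) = (d + 3)*(d + 4)*(d^3 + 3*d^2 - 10*d - 24) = (d + 3)*(d + 4)^2*(d^2 - d - 6) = (d + 2)*(d + 3)*(d + 4)^2*(d - 3)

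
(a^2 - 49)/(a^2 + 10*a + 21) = (a - 7)/(a + 3)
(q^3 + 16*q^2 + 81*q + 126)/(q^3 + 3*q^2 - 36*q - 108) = (q + 7)/(q - 6)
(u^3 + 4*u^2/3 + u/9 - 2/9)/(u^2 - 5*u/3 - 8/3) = (9*u^2 + 3*u - 2)/(3*(3*u - 8))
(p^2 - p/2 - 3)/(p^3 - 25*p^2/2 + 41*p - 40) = (2*p + 3)/(2*p^2 - 21*p + 40)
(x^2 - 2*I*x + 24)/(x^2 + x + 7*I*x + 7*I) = (x^2 - 2*I*x + 24)/(x^2 + x + 7*I*x + 7*I)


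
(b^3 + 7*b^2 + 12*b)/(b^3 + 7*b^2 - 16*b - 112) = b*(b + 3)/(b^2 + 3*b - 28)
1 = 1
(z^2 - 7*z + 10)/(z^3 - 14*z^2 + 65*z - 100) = (z - 2)/(z^2 - 9*z + 20)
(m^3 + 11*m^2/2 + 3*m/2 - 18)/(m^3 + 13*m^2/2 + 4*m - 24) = (m + 3)/(m + 4)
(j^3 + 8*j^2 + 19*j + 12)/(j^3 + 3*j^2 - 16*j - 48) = (j + 1)/(j - 4)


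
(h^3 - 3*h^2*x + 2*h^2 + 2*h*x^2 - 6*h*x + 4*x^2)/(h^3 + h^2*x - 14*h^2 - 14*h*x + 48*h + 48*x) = (h^3 - 3*h^2*x + 2*h^2 + 2*h*x^2 - 6*h*x + 4*x^2)/(h^3 + h^2*x - 14*h^2 - 14*h*x + 48*h + 48*x)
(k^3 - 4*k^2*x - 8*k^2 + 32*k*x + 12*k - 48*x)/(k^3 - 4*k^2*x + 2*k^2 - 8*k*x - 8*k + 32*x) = (k - 6)/(k + 4)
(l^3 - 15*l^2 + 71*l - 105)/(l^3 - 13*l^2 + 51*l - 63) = (l - 5)/(l - 3)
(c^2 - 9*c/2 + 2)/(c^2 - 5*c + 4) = (c - 1/2)/(c - 1)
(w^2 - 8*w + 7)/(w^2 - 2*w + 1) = (w - 7)/(w - 1)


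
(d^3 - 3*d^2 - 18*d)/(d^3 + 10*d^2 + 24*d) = (d^2 - 3*d - 18)/(d^2 + 10*d + 24)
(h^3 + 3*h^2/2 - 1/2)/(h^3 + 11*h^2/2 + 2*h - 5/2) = (h + 1)/(h + 5)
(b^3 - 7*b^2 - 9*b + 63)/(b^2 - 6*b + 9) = (b^2 - 4*b - 21)/(b - 3)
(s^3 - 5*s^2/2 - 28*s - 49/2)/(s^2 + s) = s - 7/2 - 49/(2*s)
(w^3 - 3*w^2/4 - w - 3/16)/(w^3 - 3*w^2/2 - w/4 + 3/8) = (4*w + 1)/(2*(2*w - 1))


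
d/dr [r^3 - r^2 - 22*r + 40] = 3*r^2 - 2*r - 22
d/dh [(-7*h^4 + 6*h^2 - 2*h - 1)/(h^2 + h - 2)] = (-14*h^5 - 21*h^4 + 56*h^3 + 8*h^2 - 22*h + 5)/(h^4 + 2*h^3 - 3*h^2 - 4*h + 4)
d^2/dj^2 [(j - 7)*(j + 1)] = 2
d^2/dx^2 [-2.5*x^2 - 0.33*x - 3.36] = -5.00000000000000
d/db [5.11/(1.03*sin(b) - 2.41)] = -5.2633*cos(b)/(1.03*sin(b) - 2.41)^2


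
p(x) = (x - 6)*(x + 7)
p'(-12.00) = -23.00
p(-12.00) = 90.00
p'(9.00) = 19.00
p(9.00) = 48.00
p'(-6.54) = -12.08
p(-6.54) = -5.77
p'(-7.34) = -13.68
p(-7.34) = 4.54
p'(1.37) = 3.74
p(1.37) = -38.75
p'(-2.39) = -3.78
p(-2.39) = -38.68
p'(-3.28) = -5.56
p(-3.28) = -34.52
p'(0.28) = 1.56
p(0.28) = -41.64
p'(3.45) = 7.90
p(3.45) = -26.65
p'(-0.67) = -0.34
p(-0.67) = -42.22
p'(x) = 2*x + 1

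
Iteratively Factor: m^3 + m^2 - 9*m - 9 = (m - 3)*(m^2 + 4*m + 3) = (m - 3)*(m + 1)*(m + 3)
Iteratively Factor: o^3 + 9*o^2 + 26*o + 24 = (o + 3)*(o^2 + 6*o + 8) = (o + 3)*(o + 4)*(o + 2)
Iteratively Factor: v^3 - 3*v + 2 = (v + 2)*(v^2 - 2*v + 1) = (v - 1)*(v + 2)*(v - 1)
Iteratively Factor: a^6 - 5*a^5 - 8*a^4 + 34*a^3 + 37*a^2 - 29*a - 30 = (a + 1)*(a^5 - 6*a^4 - 2*a^3 + 36*a^2 + a - 30) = (a - 1)*(a + 1)*(a^4 - 5*a^3 - 7*a^2 + 29*a + 30) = (a - 3)*(a - 1)*(a + 1)*(a^3 - 2*a^2 - 13*a - 10) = (a - 5)*(a - 3)*(a - 1)*(a + 1)*(a^2 + 3*a + 2) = (a - 5)*(a - 3)*(a - 1)*(a + 1)*(a + 2)*(a + 1)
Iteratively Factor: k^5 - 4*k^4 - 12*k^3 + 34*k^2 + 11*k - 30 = (k - 1)*(k^4 - 3*k^3 - 15*k^2 + 19*k + 30) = (k - 5)*(k - 1)*(k^3 + 2*k^2 - 5*k - 6) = (k - 5)*(k - 2)*(k - 1)*(k^2 + 4*k + 3) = (k - 5)*(k - 2)*(k - 1)*(k + 3)*(k + 1)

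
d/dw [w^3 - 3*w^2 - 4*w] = 3*w^2 - 6*w - 4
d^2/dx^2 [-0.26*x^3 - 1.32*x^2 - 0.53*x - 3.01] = -1.56*x - 2.64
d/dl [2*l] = 2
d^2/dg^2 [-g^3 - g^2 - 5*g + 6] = -6*g - 2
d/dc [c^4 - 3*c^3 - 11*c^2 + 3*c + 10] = 4*c^3 - 9*c^2 - 22*c + 3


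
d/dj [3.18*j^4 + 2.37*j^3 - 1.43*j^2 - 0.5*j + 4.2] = 12.72*j^3 + 7.11*j^2 - 2.86*j - 0.5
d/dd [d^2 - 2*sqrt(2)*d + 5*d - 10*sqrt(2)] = 2*d - 2*sqrt(2) + 5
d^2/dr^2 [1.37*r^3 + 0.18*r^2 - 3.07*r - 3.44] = 8.22*r + 0.36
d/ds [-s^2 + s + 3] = 1 - 2*s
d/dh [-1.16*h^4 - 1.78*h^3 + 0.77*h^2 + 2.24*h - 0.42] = -4.64*h^3 - 5.34*h^2 + 1.54*h + 2.24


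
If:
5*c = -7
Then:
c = -7/5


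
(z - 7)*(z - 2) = z^2 - 9*z + 14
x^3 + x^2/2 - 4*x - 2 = (x - 2)*(x + 1/2)*(x + 2)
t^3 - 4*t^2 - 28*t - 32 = (t - 8)*(t + 2)^2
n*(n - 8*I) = n^2 - 8*I*n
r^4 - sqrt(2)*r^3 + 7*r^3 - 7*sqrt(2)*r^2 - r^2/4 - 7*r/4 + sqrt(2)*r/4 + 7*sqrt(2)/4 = (r - 1/2)*(r + 1/2)*(r + 7)*(r - sqrt(2))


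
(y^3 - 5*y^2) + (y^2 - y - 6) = y^3 - 4*y^2 - y - 6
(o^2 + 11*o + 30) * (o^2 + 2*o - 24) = o^4 + 13*o^3 + 28*o^2 - 204*o - 720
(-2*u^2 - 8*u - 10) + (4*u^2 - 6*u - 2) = 2*u^2 - 14*u - 12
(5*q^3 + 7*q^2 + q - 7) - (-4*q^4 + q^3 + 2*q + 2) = 4*q^4 + 4*q^3 + 7*q^2 - q - 9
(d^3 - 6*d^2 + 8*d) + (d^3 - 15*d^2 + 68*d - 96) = 2*d^3 - 21*d^2 + 76*d - 96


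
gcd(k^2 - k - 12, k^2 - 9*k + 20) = k - 4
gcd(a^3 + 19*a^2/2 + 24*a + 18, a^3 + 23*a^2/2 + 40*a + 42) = a^2 + 8*a + 12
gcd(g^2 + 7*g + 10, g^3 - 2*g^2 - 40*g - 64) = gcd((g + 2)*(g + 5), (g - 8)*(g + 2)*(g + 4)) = g + 2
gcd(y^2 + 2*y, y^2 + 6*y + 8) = y + 2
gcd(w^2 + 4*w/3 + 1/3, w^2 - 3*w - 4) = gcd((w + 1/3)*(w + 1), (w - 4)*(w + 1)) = w + 1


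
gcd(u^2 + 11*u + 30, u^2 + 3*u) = 1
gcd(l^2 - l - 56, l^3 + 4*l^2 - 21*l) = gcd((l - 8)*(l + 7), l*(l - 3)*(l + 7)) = l + 7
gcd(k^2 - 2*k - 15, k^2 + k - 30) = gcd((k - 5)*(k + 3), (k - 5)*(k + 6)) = k - 5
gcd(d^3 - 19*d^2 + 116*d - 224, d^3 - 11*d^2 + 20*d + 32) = d^2 - 12*d + 32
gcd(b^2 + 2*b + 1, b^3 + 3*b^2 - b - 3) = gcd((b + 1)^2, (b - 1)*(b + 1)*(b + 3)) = b + 1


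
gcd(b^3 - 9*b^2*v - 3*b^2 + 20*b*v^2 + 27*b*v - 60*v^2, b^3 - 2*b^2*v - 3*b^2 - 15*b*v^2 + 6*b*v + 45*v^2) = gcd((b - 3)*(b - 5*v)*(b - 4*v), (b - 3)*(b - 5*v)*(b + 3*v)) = -b^2 + 5*b*v + 3*b - 15*v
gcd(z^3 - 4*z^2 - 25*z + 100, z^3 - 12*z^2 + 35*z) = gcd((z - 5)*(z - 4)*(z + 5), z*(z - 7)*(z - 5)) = z - 5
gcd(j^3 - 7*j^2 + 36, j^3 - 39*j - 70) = j + 2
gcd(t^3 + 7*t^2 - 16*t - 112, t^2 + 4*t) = t + 4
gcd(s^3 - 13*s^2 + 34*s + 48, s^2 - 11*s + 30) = s - 6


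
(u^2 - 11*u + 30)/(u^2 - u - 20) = (u - 6)/(u + 4)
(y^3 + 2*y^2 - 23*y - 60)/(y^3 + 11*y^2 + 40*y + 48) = (y - 5)/(y + 4)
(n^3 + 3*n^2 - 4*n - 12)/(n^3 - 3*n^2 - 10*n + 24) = (n + 2)/(n - 4)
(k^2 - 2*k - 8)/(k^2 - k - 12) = (k + 2)/(k + 3)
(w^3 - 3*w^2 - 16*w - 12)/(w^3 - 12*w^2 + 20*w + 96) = (w + 1)/(w - 8)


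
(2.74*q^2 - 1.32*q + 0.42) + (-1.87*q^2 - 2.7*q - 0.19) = 0.87*q^2 - 4.02*q + 0.23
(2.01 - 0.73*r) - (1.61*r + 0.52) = 1.49 - 2.34*r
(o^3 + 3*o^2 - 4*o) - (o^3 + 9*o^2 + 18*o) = -6*o^2 - 22*o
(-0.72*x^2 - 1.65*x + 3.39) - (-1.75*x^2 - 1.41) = 1.03*x^2 - 1.65*x + 4.8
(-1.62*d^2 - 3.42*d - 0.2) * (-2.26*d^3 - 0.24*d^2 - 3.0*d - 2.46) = 3.6612*d^5 + 8.118*d^4 + 6.1328*d^3 + 14.2932*d^2 + 9.0132*d + 0.492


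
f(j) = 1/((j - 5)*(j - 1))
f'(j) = -1/((j - 5)*(j - 1)^2) - 1/((j - 5)^2*(j - 1))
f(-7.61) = 0.01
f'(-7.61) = 0.00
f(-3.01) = 0.03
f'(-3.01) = 0.01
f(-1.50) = 0.06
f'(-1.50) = 0.03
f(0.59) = 0.55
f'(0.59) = 1.47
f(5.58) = 0.38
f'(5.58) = -0.73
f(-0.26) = 0.15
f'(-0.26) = 0.15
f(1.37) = -0.74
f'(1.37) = 1.81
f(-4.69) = 0.02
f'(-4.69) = 0.01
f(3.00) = -0.25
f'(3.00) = 0.00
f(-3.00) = 0.03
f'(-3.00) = 0.01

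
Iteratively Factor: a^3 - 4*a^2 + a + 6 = (a - 2)*(a^2 - 2*a - 3) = (a - 2)*(a + 1)*(a - 3)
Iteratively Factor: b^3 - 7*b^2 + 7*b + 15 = (b + 1)*(b^2 - 8*b + 15) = (b - 5)*(b + 1)*(b - 3)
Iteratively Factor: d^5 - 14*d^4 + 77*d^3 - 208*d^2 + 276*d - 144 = (d - 3)*(d^4 - 11*d^3 + 44*d^2 - 76*d + 48) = (d - 3)*(d - 2)*(d^3 - 9*d^2 + 26*d - 24) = (d - 4)*(d - 3)*(d - 2)*(d^2 - 5*d + 6) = (d - 4)*(d - 3)^2*(d - 2)*(d - 2)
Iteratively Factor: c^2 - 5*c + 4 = (c - 4)*(c - 1)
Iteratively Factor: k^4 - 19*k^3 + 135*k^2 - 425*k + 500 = (k - 4)*(k^3 - 15*k^2 + 75*k - 125) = (k - 5)*(k - 4)*(k^2 - 10*k + 25) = (k - 5)^2*(k - 4)*(k - 5)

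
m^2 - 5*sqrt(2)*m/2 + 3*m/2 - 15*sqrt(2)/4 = (m + 3/2)*(m - 5*sqrt(2)/2)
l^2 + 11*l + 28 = (l + 4)*(l + 7)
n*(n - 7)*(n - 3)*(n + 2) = n^4 - 8*n^3 + n^2 + 42*n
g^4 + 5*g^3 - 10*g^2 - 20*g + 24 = (g - 2)*(g - 1)*(g + 2)*(g + 6)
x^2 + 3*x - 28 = (x - 4)*(x + 7)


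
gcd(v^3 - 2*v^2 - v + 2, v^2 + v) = v + 1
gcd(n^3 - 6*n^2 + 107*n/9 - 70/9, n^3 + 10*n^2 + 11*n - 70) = n - 2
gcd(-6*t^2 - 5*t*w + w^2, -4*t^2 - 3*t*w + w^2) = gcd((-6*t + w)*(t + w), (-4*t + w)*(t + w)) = t + w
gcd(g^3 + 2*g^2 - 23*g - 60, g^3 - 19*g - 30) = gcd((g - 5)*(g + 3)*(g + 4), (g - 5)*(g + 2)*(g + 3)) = g^2 - 2*g - 15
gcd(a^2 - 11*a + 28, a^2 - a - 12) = a - 4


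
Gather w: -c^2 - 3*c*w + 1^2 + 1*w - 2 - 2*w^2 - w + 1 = -c^2 - 3*c*w - 2*w^2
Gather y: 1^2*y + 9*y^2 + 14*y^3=14*y^3 + 9*y^2 + y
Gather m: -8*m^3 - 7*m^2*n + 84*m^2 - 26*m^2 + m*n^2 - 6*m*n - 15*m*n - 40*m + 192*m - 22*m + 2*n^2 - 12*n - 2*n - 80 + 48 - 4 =-8*m^3 + m^2*(58 - 7*n) + m*(n^2 - 21*n + 130) + 2*n^2 - 14*n - 36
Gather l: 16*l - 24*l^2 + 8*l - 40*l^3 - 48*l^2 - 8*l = -40*l^3 - 72*l^2 + 16*l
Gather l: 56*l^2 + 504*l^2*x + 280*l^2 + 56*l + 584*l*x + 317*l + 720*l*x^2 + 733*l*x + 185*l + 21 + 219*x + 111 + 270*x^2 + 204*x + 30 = l^2*(504*x + 336) + l*(720*x^2 + 1317*x + 558) + 270*x^2 + 423*x + 162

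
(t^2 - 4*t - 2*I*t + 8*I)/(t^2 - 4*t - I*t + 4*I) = (t - 2*I)/(t - I)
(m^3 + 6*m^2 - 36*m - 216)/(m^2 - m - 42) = (m^2 - 36)/(m - 7)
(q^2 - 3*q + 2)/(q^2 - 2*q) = (q - 1)/q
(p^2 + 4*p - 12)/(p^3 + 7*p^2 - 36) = 1/(p + 3)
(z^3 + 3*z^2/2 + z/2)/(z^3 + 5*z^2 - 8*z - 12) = z*(2*z + 1)/(2*(z^2 + 4*z - 12))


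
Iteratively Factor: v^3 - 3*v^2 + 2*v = (v - 1)*(v^2 - 2*v) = v*(v - 1)*(v - 2)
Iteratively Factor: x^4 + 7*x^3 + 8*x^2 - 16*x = (x - 1)*(x^3 + 8*x^2 + 16*x) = (x - 1)*(x + 4)*(x^2 + 4*x) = x*(x - 1)*(x + 4)*(x + 4)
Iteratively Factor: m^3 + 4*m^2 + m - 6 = (m + 2)*(m^2 + 2*m - 3) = (m + 2)*(m + 3)*(m - 1)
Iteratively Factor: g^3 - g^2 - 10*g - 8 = (g + 2)*(g^2 - 3*g - 4) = (g + 1)*(g + 2)*(g - 4)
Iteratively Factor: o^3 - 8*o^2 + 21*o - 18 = (o - 3)*(o^2 - 5*o + 6) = (o - 3)^2*(o - 2)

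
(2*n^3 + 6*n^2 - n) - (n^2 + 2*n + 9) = 2*n^3 + 5*n^2 - 3*n - 9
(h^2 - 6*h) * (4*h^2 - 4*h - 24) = 4*h^4 - 28*h^3 + 144*h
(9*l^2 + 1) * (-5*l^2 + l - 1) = -45*l^4 + 9*l^3 - 14*l^2 + l - 1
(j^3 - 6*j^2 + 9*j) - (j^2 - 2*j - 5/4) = j^3 - 7*j^2 + 11*j + 5/4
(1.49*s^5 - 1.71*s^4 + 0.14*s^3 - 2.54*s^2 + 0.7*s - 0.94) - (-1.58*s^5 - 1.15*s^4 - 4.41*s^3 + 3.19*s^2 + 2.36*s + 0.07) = 3.07*s^5 - 0.56*s^4 + 4.55*s^3 - 5.73*s^2 - 1.66*s - 1.01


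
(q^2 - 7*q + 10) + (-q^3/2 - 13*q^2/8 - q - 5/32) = -q^3/2 - 5*q^2/8 - 8*q + 315/32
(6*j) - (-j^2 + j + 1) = j^2 + 5*j - 1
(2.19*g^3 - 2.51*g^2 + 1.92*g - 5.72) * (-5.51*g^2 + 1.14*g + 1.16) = -12.0669*g^5 + 16.3267*g^4 - 10.9002*g^3 + 30.7944*g^2 - 4.2936*g - 6.6352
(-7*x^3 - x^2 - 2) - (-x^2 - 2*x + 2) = -7*x^3 + 2*x - 4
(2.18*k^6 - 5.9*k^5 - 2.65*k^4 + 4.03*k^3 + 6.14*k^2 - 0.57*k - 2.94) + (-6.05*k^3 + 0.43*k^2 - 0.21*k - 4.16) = 2.18*k^6 - 5.9*k^5 - 2.65*k^4 - 2.02*k^3 + 6.57*k^2 - 0.78*k - 7.1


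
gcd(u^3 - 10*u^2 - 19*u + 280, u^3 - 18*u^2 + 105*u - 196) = u - 7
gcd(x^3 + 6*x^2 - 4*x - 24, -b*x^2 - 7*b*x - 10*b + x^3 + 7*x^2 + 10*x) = x + 2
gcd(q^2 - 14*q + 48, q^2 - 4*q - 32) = q - 8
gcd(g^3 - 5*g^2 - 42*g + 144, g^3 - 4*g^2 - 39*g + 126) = g^2 + 3*g - 18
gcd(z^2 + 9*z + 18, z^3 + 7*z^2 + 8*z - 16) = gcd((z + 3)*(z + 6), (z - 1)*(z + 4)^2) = 1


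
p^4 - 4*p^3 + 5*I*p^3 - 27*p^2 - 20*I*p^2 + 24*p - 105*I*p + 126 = (p - 7)*(p + 3)*(p + 2*I)*(p + 3*I)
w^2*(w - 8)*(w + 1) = w^4 - 7*w^3 - 8*w^2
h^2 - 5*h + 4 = (h - 4)*(h - 1)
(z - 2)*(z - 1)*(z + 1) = z^3 - 2*z^2 - z + 2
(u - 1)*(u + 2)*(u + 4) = u^3 + 5*u^2 + 2*u - 8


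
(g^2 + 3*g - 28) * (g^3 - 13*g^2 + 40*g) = g^5 - 10*g^4 - 27*g^3 + 484*g^2 - 1120*g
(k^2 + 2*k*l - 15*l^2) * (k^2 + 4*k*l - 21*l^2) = k^4 + 6*k^3*l - 28*k^2*l^2 - 102*k*l^3 + 315*l^4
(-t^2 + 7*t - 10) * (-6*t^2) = 6*t^4 - 42*t^3 + 60*t^2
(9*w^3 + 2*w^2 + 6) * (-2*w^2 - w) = -18*w^5 - 13*w^4 - 2*w^3 - 12*w^2 - 6*w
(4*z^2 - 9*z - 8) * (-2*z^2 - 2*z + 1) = -8*z^4 + 10*z^3 + 38*z^2 + 7*z - 8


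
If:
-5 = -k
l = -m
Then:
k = 5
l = -m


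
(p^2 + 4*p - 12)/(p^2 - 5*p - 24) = (-p^2 - 4*p + 12)/(-p^2 + 5*p + 24)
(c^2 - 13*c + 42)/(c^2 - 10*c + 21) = (c - 6)/(c - 3)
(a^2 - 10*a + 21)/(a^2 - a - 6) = (a - 7)/(a + 2)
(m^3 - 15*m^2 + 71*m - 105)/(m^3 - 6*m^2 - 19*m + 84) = (m - 5)/(m + 4)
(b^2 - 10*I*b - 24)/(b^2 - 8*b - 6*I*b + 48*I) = (b - 4*I)/(b - 8)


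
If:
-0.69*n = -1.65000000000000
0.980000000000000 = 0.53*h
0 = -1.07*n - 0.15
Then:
No Solution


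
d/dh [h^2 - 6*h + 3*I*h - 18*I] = 2*h - 6 + 3*I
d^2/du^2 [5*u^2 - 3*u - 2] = 10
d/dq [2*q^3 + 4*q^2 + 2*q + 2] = 6*q^2 + 8*q + 2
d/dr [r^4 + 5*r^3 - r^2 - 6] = r*(4*r^2 + 15*r - 2)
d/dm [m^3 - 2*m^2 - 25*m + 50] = 3*m^2 - 4*m - 25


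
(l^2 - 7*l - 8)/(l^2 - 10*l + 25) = (l^2 - 7*l - 8)/(l^2 - 10*l + 25)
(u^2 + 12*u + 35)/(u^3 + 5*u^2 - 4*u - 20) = (u + 7)/(u^2 - 4)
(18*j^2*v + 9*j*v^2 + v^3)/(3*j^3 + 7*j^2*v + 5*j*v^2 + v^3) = v*(6*j + v)/(j^2 + 2*j*v + v^2)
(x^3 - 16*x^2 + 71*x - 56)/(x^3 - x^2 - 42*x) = (x^2 - 9*x + 8)/(x*(x + 6))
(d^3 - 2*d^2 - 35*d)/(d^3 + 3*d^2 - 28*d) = (d^2 - 2*d - 35)/(d^2 + 3*d - 28)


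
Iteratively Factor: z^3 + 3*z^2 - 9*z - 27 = (z + 3)*(z^2 - 9) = (z + 3)^2*(z - 3)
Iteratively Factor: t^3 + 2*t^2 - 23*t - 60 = (t + 3)*(t^2 - t - 20) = (t + 3)*(t + 4)*(t - 5)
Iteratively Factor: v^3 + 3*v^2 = (v + 3)*(v^2) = v*(v + 3)*(v)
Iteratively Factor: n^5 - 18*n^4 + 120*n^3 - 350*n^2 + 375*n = (n - 3)*(n^4 - 15*n^3 + 75*n^2 - 125*n) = n*(n - 3)*(n^3 - 15*n^2 + 75*n - 125) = n*(n - 5)*(n - 3)*(n^2 - 10*n + 25) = n*(n - 5)^2*(n - 3)*(n - 5)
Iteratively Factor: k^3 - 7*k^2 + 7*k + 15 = (k + 1)*(k^2 - 8*k + 15) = (k - 3)*(k + 1)*(k - 5)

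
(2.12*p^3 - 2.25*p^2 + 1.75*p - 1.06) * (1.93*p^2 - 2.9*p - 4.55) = 4.0916*p^5 - 10.4905*p^4 + 0.256499999999998*p^3 + 3.1167*p^2 - 4.8885*p + 4.823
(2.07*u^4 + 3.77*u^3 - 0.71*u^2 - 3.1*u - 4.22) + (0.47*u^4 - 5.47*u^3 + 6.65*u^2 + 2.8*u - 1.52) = 2.54*u^4 - 1.7*u^3 + 5.94*u^2 - 0.3*u - 5.74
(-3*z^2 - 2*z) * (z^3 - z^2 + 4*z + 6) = -3*z^5 + z^4 - 10*z^3 - 26*z^2 - 12*z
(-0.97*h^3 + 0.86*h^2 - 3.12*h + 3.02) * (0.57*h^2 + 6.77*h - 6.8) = -0.5529*h^5 - 6.0767*h^4 + 10.6398*h^3 - 25.249*h^2 + 41.6614*h - 20.536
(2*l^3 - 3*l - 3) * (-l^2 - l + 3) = -2*l^5 - 2*l^4 + 9*l^3 + 6*l^2 - 6*l - 9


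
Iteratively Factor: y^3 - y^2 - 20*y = (y + 4)*(y^2 - 5*y) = (y - 5)*(y + 4)*(y)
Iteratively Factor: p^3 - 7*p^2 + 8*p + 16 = (p - 4)*(p^2 - 3*p - 4) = (p - 4)*(p + 1)*(p - 4)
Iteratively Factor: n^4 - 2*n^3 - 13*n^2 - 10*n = (n - 5)*(n^3 + 3*n^2 + 2*n) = (n - 5)*(n + 1)*(n^2 + 2*n) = (n - 5)*(n + 1)*(n + 2)*(n)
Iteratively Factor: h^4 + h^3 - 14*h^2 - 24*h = (h + 2)*(h^3 - h^2 - 12*h) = (h + 2)*(h + 3)*(h^2 - 4*h) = (h - 4)*(h + 2)*(h + 3)*(h)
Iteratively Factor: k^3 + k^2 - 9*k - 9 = (k + 1)*(k^2 - 9) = (k - 3)*(k + 1)*(k + 3)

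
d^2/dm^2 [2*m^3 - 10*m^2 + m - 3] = 12*m - 20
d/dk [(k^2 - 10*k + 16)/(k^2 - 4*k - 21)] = 2*(3*k^2 - 37*k + 137)/(k^4 - 8*k^3 - 26*k^2 + 168*k + 441)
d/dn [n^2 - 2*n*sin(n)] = -2*n*cos(n) + 2*n - 2*sin(n)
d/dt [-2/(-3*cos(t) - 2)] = 6*sin(t)/(3*cos(t) + 2)^2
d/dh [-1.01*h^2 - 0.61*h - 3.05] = -2.02*h - 0.61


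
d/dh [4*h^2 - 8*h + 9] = 8*h - 8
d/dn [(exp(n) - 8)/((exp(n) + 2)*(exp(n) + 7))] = (-exp(2*n) + 16*exp(n) + 86)*exp(n)/(exp(4*n) + 18*exp(3*n) + 109*exp(2*n) + 252*exp(n) + 196)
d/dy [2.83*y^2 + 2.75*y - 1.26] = 5.66*y + 2.75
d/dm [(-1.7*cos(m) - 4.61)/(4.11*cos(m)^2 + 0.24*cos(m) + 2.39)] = (-6.987*cos(m)^2 - 37.8942*cos(m) + 2.9566)*sin(m)/(16.8921*cos(m)^4 + 1.9728*cos(m)^3 + 19.7034*cos(m)^2 + 1.1472*cos(m) + 5.7121)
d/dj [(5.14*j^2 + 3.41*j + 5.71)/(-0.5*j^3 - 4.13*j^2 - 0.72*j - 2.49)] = (2.57*j^4 + 3.41*j^3 + 18.9475*j^2 + 21.5674*j - 4.3797)/(0.25*j^6 + 4.13*j^5 + 17.7769*j^4 + 8.4372*j^3 + 21.0858*j^2 + 3.5856*j + 6.2001)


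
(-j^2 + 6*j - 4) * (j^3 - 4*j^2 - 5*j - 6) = -j^5 + 10*j^4 - 23*j^3 - 8*j^2 - 16*j + 24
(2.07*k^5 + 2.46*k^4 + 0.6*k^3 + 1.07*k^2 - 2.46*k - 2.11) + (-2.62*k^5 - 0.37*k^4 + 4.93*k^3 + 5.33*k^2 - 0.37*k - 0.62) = -0.55*k^5 + 2.09*k^4 + 5.53*k^3 + 6.4*k^2 - 2.83*k - 2.73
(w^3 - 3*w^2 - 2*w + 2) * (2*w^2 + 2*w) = 2*w^5 - 4*w^4 - 10*w^3 + 4*w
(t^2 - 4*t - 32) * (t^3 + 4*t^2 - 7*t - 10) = t^5 - 55*t^3 - 110*t^2 + 264*t + 320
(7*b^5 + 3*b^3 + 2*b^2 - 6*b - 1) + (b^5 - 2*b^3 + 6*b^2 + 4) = 8*b^5 + b^3 + 8*b^2 - 6*b + 3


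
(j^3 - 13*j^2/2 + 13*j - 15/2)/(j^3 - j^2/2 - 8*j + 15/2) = (j - 3)/(j + 3)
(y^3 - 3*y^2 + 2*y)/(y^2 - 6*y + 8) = y*(y - 1)/(y - 4)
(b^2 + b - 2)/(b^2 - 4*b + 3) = (b + 2)/(b - 3)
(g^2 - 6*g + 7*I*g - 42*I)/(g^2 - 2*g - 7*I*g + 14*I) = (g^2 + g*(-6 + 7*I) - 42*I)/(g^2 - g*(2 + 7*I) + 14*I)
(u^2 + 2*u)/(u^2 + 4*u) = (u + 2)/(u + 4)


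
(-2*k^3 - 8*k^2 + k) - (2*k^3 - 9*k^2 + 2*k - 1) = -4*k^3 + k^2 - k + 1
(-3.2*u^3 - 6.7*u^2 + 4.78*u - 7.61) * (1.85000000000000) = -5.92*u^3 - 12.395*u^2 + 8.843*u - 14.0785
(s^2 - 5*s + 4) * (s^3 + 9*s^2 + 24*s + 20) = s^5 + 4*s^4 - 17*s^3 - 64*s^2 - 4*s + 80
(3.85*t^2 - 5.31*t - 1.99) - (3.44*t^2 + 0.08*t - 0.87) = 0.41*t^2 - 5.39*t - 1.12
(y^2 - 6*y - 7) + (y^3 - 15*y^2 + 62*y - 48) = y^3 - 14*y^2 + 56*y - 55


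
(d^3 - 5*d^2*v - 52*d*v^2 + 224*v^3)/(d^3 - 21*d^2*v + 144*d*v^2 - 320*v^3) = (d^2 + 3*d*v - 28*v^2)/(d^2 - 13*d*v + 40*v^2)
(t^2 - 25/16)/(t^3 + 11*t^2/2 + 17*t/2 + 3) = (16*t^2 - 25)/(8*(2*t^3 + 11*t^2 + 17*t + 6))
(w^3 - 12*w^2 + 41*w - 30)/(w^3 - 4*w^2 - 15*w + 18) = (w - 5)/(w + 3)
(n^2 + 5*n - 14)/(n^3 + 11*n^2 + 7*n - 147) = (n - 2)/(n^2 + 4*n - 21)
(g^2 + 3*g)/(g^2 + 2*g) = (g + 3)/(g + 2)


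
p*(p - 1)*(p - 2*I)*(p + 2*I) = p^4 - p^3 + 4*p^2 - 4*p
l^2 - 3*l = l*(l - 3)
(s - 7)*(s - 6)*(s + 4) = s^3 - 9*s^2 - 10*s + 168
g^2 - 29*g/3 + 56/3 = (g - 7)*(g - 8/3)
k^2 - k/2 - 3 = (k - 2)*(k + 3/2)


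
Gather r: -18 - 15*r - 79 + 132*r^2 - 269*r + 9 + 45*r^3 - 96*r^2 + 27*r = 45*r^3 + 36*r^2 - 257*r - 88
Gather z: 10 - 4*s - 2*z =-4*s - 2*z + 10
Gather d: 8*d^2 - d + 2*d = 8*d^2 + d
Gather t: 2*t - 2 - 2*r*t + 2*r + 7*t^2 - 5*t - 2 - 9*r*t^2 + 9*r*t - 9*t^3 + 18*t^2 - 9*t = 2*r - 9*t^3 + t^2*(25 - 9*r) + t*(7*r - 12) - 4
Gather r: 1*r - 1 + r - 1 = 2*r - 2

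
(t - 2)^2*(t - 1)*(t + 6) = t^4 + t^3 - 22*t^2 + 44*t - 24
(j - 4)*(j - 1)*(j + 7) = j^3 + 2*j^2 - 31*j + 28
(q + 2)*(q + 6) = q^2 + 8*q + 12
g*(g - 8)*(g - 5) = g^3 - 13*g^2 + 40*g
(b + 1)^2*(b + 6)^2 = b^4 + 14*b^3 + 61*b^2 + 84*b + 36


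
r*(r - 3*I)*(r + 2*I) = r^3 - I*r^2 + 6*r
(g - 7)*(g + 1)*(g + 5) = g^3 - g^2 - 37*g - 35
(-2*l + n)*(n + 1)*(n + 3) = -2*l*n^2 - 8*l*n - 6*l + n^3 + 4*n^2 + 3*n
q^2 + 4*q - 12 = (q - 2)*(q + 6)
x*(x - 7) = x^2 - 7*x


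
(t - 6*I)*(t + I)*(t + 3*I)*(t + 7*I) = t^4 + 5*I*t^3 + 35*t^2 + 165*I*t - 126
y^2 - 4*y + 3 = (y - 3)*(y - 1)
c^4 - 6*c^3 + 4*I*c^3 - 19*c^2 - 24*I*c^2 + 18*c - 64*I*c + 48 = (c - 8)*(c + 2)*(c + I)*(c + 3*I)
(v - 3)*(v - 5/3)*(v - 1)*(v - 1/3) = v^4 - 6*v^3 + 104*v^2/9 - 74*v/9 + 5/3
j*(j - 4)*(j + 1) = j^3 - 3*j^2 - 4*j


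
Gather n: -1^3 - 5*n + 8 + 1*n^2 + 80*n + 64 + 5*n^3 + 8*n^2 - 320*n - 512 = 5*n^3 + 9*n^2 - 245*n - 441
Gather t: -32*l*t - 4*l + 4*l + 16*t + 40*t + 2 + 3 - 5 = t*(56 - 32*l)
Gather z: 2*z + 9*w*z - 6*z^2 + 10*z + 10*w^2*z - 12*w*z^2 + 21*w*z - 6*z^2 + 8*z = z^2*(-12*w - 12) + z*(10*w^2 + 30*w + 20)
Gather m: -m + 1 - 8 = -m - 7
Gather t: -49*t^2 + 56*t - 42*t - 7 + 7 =-49*t^2 + 14*t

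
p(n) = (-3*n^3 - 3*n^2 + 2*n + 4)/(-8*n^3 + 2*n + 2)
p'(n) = (24*n^2 - 2)*(-3*n^3 - 3*n^2 + 2*n + 4)/(-8*n^3 + 2*n + 2)^2 + (-9*n^2 - 6*n + 2)/(-8*n^3 + 2*n + 2)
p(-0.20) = 2.11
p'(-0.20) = 0.39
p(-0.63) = 0.84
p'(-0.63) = 3.11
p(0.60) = 2.36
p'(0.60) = 7.35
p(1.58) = 0.46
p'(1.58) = 0.12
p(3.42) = 0.46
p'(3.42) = -0.02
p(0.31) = 1.78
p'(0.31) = -0.08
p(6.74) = 0.43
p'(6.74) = -0.01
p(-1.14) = 0.20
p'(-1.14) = 0.25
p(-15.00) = 0.35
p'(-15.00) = 0.00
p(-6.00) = 0.31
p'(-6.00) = -0.01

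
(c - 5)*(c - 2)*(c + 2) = c^3 - 5*c^2 - 4*c + 20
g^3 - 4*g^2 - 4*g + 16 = (g - 4)*(g - 2)*(g + 2)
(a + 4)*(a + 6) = a^2 + 10*a + 24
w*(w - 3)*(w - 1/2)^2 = w^4 - 4*w^3 + 13*w^2/4 - 3*w/4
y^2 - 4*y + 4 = (y - 2)^2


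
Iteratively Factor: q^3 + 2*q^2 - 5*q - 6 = (q - 2)*(q^2 + 4*q + 3) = (q - 2)*(q + 1)*(q + 3)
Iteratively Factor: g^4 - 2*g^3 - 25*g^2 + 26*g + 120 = (g + 2)*(g^3 - 4*g^2 - 17*g + 60) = (g - 5)*(g + 2)*(g^2 + g - 12) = (g - 5)*(g + 2)*(g + 4)*(g - 3)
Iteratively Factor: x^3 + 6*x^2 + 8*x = (x + 4)*(x^2 + 2*x) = x*(x + 4)*(x + 2)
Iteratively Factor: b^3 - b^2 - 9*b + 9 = (b - 3)*(b^2 + 2*b - 3) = (b - 3)*(b - 1)*(b + 3)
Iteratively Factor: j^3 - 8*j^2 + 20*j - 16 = (j - 4)*(j^2 - 4*j + 4) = (j - 4)*(j - 2)*(j - 2)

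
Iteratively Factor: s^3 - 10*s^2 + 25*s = (s - 5)*(s^2 - 5*s) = (s - 5)^2*(s)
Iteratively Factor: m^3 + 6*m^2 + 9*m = (m)*(m^2 + 6*m + 9) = m*(m + 3)*(m + 3)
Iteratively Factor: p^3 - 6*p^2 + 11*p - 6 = (p - 3)*(p^2 - 3*p + 2) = (p - 3)*(p - 2)*(p - 1)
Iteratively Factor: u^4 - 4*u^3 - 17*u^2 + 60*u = (u)*(u^3 - 4*u^2 - 17*u + 60) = u*(u + 4)*(u^2 - 8*u + 15) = u*(u - 5)*(u + 4)*(u - 3)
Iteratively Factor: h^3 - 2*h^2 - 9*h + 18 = (h + 3)*(h^2 - 5*h + 6) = (h - 3)*(h + 3)*(h - 2)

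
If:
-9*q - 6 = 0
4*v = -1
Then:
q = -2/3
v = -1/4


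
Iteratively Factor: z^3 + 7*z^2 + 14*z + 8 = (z + 4)*(z^2 + 3*z + 2) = (z + 2)*(z + 4)*(z + 1)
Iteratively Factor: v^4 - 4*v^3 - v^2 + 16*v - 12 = (v - 3)*(v^3 - v^2 - 4*v + 4) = (v - 3)*(v - 1)*(v^2 - 4) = (v - 3)*(v - 1)*(v + 2)*(v - 2)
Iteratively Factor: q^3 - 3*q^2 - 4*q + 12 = (q + 2)*(q^2 - 5*q + 6) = (q - 2)*(q + 2)*(q - 3)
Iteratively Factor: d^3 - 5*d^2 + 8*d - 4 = (d - 1)*(d^2 - 4*d + 4) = (d - 2)*(d - 1)*(d - 2)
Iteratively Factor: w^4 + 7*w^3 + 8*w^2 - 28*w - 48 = (w + 3)*(w^3 + 4*w^2 - 4*w - 16) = (w + 2)*(w + 3)*(w^2 + 2*w - 8) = (w - 2)*(w + 2)*(w + 3)*(w + 4)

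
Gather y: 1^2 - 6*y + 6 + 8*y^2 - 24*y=8*y^2 - 30*y + 7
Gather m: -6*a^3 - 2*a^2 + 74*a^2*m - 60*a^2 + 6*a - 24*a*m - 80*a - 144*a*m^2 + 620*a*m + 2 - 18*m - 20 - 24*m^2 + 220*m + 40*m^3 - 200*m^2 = -6*a^3 - 62*a^2 - 74*a + 40*m^3 + m^2*(-144*a - 224) + m*(74*a^2 + 596*a + 202) - 18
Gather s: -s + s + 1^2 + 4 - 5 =0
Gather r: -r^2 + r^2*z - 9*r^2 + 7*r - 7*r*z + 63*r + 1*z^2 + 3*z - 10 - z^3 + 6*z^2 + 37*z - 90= r^2*(z - 10) + r*(70 - 7*z) - z^3 + 7*z^2 + 40*z - 100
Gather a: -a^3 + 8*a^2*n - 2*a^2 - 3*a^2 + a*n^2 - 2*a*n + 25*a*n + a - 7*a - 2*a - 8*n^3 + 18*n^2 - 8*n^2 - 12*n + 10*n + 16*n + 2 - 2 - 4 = -a^3 + a^2*(8*n - 5) + a*(n^2 + 23*n - 8) - 8*n^3 + 10*n^2 + 14*n - 4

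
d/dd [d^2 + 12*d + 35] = 2*d + 12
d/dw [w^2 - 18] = 2*w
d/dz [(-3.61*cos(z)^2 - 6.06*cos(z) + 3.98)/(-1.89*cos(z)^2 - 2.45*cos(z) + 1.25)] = (2.6089*cos(z)^2 - 6.0194*cos(z) - 2.176)*sin(z)/(3.5721*cos(z)^4 + 9.261*cos(z)^3 + 1.2775*cos(z)^2 - 6.125*cos(z) + 1.5625)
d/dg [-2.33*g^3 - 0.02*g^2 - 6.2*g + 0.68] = -6.99*g^2 - 0.04*g - 6.2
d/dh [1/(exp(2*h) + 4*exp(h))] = 2*(-exp(h) - 2)*exp(-h)/(exp(h) + 4)^2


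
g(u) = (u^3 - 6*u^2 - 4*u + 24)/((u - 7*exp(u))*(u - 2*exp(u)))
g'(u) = (3*u^2 - 12*u - 4)/((u - 7*exp(u))*(u - 2*exp(u))) + (2*exp(u) - 1)*(u^3 - 6*u^2 - 4*u + 24)/((u - 7*exp(u))*(u - 2*exp(u))^2) + (7*exp(u) - 1)*(u^3 - 6*u^2 - 4*u + 24)/((u - 7*exp(u))^2*(u - 2*exp(u))) = ((u - 7*exp(u))*(u - 2*exp(u))*(3*u^2 - 12*u - 4) + (u - 7*exp(u))*(2*exp(u) - 1)*(u^3 - 6*u^2 - 4*u + 24) + (u - 2*exp(u))*(7*exp(u) - 1)*(u^3 - 6*u^2 - 4*u + 24))/((u - 7*exp(u))^2*(u - 2*exp(u))^2)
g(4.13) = -0.00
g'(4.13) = 0.00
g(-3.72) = -6.52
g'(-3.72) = 2.56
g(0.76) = 0.36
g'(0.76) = -0.92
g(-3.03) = -4.44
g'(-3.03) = 3.53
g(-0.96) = 3.41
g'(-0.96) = 0.53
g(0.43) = 0.78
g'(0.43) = -1.66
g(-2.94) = -4.12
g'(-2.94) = 3.68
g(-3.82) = -6.78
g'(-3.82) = 2.46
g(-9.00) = -14.26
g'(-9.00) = 1.12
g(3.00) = 0.00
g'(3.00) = 0.00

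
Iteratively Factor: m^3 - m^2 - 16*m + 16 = (m + 4)*(m^2 - 5*m + 4) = (m - 4)*(m + 4)*(m - 1)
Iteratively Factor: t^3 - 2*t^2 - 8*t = (t - 4)*(t^2 + 2*t) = (t - 4)*(t + 2)*(t)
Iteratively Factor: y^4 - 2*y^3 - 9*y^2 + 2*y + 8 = (y + 2)*(y^3 - 4*y^2 - y + 4) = (y + 1)*(y + 2)*(y^2 - 5*y + 4) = (y - 4)*(y + 1)*(y + 2)*(y - 1)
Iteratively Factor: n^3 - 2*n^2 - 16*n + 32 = (n + 4)*(n^2 - 6*n + 8) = (n - 2)*(n + 4)*(n - 4)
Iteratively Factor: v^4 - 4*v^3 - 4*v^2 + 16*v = (v + 2)*(v^3 - 6*v^2 + 8*v) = (v - 4)*(v + 2)*(v^2 - 2*v) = v*(v - 4)*(v + 2)*(v - 2)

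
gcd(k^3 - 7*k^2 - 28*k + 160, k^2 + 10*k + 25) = k + 5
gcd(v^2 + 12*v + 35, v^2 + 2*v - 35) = v + 7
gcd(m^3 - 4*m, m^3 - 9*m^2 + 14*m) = m^2 - 2*m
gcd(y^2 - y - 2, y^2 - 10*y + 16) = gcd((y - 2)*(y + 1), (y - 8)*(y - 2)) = y - 2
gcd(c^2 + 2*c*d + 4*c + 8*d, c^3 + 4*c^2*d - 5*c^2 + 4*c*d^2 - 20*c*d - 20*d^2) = c + 2*d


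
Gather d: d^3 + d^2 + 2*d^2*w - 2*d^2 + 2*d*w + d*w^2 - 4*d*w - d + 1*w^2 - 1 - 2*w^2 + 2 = d^3 + d^2*(2*w - 1) + d*(w^2 - 2*w - 1) - w^2 + 1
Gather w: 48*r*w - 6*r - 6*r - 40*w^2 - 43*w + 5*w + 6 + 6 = -12*r - 40*w^2 + w*(48*r - 38) + 12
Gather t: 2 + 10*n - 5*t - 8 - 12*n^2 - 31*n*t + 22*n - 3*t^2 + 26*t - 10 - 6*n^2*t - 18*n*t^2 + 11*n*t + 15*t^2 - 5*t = -12*n^2 + 32*n + t^2*(12 - 18*n) + t*(-6*n^2 - 20*n + 16) - 16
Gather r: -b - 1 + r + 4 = -b + r + 3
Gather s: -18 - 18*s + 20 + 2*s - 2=-16*s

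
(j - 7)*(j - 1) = j^2 - 8*j + 7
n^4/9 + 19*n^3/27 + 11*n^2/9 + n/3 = n*(n/3 + 1)^2*(n + 1/3)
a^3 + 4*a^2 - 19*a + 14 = (a - 2)*(a - 1)*(a + 7)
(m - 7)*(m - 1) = m^2 - 8*m + 7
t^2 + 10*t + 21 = (t + 3)*(t + 7)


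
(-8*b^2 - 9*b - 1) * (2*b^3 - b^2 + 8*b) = -16*b^5 - 10*b^4 - 57*b^3 - 71*b^2 - 8*b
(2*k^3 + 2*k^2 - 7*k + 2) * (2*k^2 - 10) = 4*k^5 + 4*k^4 - 34*k^3 - 16*k^2 + 70*k - 20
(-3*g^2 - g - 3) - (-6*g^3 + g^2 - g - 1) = 6*g^3 - 4*g^2 - 2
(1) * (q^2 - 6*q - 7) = q^2 - 6*q - 7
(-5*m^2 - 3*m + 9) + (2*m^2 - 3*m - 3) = -3*m^2 - 6*m + 6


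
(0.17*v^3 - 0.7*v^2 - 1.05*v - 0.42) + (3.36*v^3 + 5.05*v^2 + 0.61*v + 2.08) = 3.53*v^3 + 4.35*v^2 - 0.44*v + 1.66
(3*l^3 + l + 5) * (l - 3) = 3*l^4 - 9*l^3 + l^2 + 2*l - 15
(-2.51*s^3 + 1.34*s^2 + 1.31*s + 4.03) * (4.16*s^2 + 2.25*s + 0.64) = -10.4416*s^5 - 0.0730999999999984*s^4 + 6.8582*s^3 + 20.5699*s^2 + 9.9059*s + 2.5792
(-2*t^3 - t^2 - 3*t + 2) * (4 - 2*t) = 4*t^4 - 6*t^3 + 2*t^2 - 16*t + 8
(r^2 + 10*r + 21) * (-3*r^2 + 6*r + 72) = -3*r^4 - 24*r^3 + 69*r^2 + 846*r + 1512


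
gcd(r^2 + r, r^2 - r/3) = r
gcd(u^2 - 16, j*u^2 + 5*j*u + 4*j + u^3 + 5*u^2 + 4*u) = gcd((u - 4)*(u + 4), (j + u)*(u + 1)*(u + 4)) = u + 4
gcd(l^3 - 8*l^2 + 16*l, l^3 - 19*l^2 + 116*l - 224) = l - 4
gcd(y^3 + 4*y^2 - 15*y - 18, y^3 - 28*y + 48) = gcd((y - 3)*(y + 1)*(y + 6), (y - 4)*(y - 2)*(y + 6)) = y + 6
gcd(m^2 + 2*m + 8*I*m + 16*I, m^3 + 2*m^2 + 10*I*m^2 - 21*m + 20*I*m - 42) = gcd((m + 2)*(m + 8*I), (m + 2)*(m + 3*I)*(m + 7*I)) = m + 2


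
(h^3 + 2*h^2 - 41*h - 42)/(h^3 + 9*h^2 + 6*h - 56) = (h^2 - 5*h - 6)/(h^2 + 2*h - 8)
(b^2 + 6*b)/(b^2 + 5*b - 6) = b/(b - 1)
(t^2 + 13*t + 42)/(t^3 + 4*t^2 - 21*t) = (t + 6)/(t*(t - 3))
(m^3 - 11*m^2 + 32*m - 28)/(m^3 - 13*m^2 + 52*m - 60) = (m^2 - 9*m + 14)/(m^2 - 11*m + 30)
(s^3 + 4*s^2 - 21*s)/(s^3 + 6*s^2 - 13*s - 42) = s/(s + 2)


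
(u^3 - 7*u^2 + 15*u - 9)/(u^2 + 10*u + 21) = (u^3 - 7*u^2 + 15*u - 9)/(u^2 + 10*u + 21)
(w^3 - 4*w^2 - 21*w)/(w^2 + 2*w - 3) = w*(w - 7)/(w - 1)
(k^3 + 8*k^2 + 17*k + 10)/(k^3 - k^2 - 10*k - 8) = (k + 5)/(k - 4)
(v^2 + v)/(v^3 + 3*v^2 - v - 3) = v/(v^2 + 2*v - 3)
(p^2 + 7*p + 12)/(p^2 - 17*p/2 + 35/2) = 2*(p^2 + 7*p + 12)/(2*p^2 - 17*p + 35)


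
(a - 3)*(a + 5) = a^2 + 2*a - 15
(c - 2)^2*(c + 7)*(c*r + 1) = c^4*r + 3*c^3*r + c^3 - 24*c^2*r + 3*c^2 + 28*c*r - 24*c + 28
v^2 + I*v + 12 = (v - 3*I)*(v + 4*I)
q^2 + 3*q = q*(q + 3)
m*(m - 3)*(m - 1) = m^3 - 4*m^2 + 3*m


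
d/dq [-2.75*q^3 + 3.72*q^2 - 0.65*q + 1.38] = -8.25*q^2 + 7.44*q - 0.65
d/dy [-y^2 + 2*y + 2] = 2 - 2*y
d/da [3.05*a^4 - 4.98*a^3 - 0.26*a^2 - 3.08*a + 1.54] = 12.2*a^3 - 14.94*a^2 - 0.52*a - 3.08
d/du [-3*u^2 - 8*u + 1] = -6*u - 8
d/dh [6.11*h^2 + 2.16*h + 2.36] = 12.22*h + 2.16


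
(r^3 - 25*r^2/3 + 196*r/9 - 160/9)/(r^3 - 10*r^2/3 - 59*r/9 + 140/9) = (3*r - 8)/(3*r + 7)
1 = 1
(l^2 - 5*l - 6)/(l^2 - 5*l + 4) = (l^2 - 5*l - 6)/(l^2 - 5*l + 4)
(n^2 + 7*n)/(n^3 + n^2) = (n + 7)/(n*(n + 1))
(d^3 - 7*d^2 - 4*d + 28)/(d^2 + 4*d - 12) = (d^2 - 5*d - 14)/(d + 6)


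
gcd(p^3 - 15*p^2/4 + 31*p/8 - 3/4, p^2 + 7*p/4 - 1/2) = p - 1/4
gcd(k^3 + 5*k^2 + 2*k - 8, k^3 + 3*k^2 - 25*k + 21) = k - 1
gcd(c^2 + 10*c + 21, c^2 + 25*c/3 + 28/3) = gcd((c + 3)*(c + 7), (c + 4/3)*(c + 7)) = c + 7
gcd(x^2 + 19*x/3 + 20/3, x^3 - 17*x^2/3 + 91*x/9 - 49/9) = 1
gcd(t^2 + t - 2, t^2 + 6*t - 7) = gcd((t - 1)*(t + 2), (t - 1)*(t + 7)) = t - 1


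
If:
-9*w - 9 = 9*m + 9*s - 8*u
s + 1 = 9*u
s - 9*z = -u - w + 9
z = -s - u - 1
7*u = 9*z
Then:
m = -10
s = -1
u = 0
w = 10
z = 0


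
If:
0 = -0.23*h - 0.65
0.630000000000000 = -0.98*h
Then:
No Solution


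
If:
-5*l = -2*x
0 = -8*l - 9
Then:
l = -9/8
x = -45/16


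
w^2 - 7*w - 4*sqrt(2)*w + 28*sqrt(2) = (w - 7)*(w - 4*sqrt(2))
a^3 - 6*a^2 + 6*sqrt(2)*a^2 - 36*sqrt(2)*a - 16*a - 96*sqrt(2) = (a - 8)*(a + 2)*(a + 6*sqrt(2))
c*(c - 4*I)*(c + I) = c^3 - 3*I*c^2 + 4*c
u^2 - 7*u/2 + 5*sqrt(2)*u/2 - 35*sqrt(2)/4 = (u - 7/2)*(u + 5*sqrt(2)/2)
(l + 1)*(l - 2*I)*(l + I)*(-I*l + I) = -I*l^4 - l^3 - I*l^2 + l + 2*I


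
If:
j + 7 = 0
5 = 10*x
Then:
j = -7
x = 1/2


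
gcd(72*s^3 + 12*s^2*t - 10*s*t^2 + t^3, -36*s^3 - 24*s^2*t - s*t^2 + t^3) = 12*s^2 + 4*s*t - t^2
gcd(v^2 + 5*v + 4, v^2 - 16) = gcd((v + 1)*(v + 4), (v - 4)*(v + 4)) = v + 4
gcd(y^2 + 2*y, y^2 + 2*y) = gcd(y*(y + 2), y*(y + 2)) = y^2 + 2*y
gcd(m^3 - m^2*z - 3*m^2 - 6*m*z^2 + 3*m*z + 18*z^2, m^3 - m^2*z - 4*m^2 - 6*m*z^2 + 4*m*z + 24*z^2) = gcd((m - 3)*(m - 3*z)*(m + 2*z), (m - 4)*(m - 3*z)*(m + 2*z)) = -m^2 + m*z + 6*z^2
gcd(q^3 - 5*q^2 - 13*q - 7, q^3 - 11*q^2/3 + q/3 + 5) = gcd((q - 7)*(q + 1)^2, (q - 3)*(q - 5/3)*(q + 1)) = q + 1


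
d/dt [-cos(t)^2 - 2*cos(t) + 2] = 2*(cos(t) + 1)*sin(t)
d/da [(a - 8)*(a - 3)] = 2*a - 11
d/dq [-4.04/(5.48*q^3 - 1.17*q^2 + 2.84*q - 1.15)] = (66.4176*q^2 - 9.4536*q + 11.4736)/(5.48*q^3 - 1.17*q^2 + 2.84*q - 1.15)^2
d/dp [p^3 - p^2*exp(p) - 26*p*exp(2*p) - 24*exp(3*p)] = -p^2*exp(p) + 3*p^2 - 52*p*exp(2*p) - 2*p*exp(p) - 72*exp(3*p) - 26*exp(2*p)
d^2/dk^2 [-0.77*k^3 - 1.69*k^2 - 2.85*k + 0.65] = -4.62*k - 3.38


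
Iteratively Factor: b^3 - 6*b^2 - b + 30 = (b - 5)*(b^2 - b - 6) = (b - 5)*(b + 2)*(b - 3)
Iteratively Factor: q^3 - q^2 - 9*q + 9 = (q - 3)*(q^2 + 2*q - 3) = (q - 3)*(q + 3)*(q - 1)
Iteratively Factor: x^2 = (x)*(x)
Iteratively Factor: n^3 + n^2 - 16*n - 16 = (n + 4)*(n^2 - 3*n - 4) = (n - 4)*(n + 4)*(n + 1)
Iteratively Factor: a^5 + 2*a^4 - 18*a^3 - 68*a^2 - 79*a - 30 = (a + 1)*(a^4 + a^3 - 19*a^2 - 49*a - 30) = (a + 1)*(a + 2)*(a^3 - a^2 - 17*a - 15) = (a - 5)*(a + 1)*(a + 2)*(a^2 + 4*a + 3) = (a - 5)*(a + 1)*(a + 2)*(a + 3)*(a + 1)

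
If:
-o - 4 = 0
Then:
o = -4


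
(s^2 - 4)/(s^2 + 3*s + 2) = (s - 2)/(s + 1)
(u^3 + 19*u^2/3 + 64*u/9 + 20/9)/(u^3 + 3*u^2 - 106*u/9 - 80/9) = (3*u + 2)/(3*u - 8)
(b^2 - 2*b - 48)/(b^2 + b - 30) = (b - 8)/(b - 5)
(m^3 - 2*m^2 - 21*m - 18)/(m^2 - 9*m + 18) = (m^2 + 4*m + 3)/(m - 3)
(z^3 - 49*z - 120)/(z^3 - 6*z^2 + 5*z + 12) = (z^3 - 49*z - 120)/(z^3 - 6*z^2 + 5*z + 12)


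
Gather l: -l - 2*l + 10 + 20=30 - 3*l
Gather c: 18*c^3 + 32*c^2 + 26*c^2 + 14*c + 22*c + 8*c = 18*c^3 + 58*c^2 + 44*c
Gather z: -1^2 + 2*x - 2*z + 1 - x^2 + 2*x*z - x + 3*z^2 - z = -x^2 + x + 3*z^2 + z*(2*x - 3)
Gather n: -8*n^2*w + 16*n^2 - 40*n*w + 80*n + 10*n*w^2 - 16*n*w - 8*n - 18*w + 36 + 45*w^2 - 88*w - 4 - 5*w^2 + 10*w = n^2*(16 - 8*w) + n*(10*w^2 - 56*w + 72) + 40*w^2 - 96*w + 32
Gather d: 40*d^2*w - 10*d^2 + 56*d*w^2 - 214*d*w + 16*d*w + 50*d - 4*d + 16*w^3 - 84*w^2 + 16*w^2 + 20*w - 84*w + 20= d^2*(40*w - 10) + d*(56*w^2 - 198*w + 46) + 16*w^3 - 68*w^2 - 64*w + 20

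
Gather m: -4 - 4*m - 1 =-4*m - 5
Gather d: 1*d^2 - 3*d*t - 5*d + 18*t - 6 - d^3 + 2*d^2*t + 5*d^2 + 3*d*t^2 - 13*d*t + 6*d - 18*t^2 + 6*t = -d^3 + d^2*(2*t + 6) + d*(3*t^2 - 16*t + 1) - 18*t^2 + 24*t - 6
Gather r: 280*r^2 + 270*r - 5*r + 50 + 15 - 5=280*r^2 + 265*r + 60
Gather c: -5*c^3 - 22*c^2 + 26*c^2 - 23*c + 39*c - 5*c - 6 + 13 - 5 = -5*c^3 + 4*c^2 + 11*c + 2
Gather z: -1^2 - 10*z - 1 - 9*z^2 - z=-9*z^2 - 11*z - 2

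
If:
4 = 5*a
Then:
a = 4/5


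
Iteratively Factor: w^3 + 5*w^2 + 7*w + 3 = (w + 1)*(w^2 + 4*w + 3) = (w + 1)*(w + 3)*(w + 1)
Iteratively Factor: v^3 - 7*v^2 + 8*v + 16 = (v - 4)*(v^2 - 3*v - 4) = (v - 4)^2*(v + 1)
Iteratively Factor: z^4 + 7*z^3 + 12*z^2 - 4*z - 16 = (z - 1)*(z^3 + 8*z^2 + 20*z + 16) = (z - 1)*(z + 2)*(z^2 + 6*z + 8) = (z - 1)*(z + 2)^2*(z + 4)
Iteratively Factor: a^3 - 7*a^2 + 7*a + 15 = (a - 5)*(a^2 - 2*a - 3) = (a - 5)*(a + 1)*(a - 3)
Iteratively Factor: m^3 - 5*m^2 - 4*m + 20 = (m - 2)*(m^2 - 3*m - 10) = (m - 2)*(m + 2)*(m - 5)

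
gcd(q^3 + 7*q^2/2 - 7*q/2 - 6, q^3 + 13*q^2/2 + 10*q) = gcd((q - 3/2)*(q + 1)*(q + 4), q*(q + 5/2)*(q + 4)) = q + 4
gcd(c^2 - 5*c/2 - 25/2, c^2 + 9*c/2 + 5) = c + 5/2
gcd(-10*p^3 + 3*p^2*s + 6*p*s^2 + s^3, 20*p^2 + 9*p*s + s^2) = 5*p + s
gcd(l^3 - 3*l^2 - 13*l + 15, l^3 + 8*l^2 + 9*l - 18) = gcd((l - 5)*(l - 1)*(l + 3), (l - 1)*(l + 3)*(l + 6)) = l^2 + 2*l - 3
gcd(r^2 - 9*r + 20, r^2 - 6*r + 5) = r - 5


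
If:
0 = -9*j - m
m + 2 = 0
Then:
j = 2/9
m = -2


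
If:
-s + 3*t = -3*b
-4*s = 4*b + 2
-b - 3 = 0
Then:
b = -3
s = 5/2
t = 23/6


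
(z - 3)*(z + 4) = z^2 + z - 12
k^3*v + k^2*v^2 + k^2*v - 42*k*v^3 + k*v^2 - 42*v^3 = (k - 6*v)*(k + 7*v)*(k*v + v)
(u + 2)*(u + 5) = u^2 + 7*u + 10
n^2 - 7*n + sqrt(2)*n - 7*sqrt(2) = (n - 7)*(n + sqrt(2))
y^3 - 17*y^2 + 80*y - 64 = (y - 8)^2*(y - 1)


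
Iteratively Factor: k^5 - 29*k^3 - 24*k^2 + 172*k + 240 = (k - 5)*(k^4 + 5*k^3 - 4*k^2 - 44*k - 48) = (k - 5)*(k - 3)*(k^3 + 8*k^2 + 20*k + 16) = (k - 5)*(k - 3)*(k + 2)*(k^2 + 6*k + 8) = (k - 5)*(k - 3)*(k + 2)*(k + 4)*(k + 2)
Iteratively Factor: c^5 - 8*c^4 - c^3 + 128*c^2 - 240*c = (c + 4)*(c^4 - 12*c^3 + 47*c^2 - 60*c) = (c - 4)*(c + 4)*(c^3 - 8*c^2 + 15*c) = c*(c - 4)*(c + 4)*(c^2 - 8*c + 15) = c*(c - 5)*(c - 4)*(c + 4)*(c - 3)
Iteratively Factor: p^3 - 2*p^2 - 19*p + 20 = (p - 5)*(p^2 + 3*p - 4) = (p - 5)*(p + 4)*(p - 1)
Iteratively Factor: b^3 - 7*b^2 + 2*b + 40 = (b - 5)*(b^2 - 2*b - 8) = (b - 5)*(b + 2)*(b - 4)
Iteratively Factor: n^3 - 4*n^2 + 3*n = (n - 1)*(n^2 - 3*n) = (n - 3)*(n - 1)*(n)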